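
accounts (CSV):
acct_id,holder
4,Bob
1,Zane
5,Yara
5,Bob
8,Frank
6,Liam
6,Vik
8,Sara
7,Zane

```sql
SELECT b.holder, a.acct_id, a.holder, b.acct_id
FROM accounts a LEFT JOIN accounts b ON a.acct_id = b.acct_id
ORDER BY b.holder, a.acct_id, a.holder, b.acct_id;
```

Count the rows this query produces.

15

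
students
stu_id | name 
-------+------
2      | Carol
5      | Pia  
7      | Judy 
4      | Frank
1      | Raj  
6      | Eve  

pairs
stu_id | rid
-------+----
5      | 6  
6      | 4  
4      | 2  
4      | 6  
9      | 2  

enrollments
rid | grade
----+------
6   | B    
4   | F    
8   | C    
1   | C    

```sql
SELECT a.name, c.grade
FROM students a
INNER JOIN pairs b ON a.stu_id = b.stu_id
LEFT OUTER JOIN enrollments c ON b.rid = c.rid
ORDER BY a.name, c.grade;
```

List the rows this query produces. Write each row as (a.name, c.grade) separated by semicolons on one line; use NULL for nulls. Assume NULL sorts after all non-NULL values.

(Eve, F); (Frank, B); (Frank, NULL); (Pia, B)

Evaluate left to right. First `students a INNER JOIN pairs b` on stu_id: 4 row(s).
Then LEFT JOIN `enrollments c` on rid: each of those 4 rows is kept; rows whose b.rid has no match in c get NULL for c's columns.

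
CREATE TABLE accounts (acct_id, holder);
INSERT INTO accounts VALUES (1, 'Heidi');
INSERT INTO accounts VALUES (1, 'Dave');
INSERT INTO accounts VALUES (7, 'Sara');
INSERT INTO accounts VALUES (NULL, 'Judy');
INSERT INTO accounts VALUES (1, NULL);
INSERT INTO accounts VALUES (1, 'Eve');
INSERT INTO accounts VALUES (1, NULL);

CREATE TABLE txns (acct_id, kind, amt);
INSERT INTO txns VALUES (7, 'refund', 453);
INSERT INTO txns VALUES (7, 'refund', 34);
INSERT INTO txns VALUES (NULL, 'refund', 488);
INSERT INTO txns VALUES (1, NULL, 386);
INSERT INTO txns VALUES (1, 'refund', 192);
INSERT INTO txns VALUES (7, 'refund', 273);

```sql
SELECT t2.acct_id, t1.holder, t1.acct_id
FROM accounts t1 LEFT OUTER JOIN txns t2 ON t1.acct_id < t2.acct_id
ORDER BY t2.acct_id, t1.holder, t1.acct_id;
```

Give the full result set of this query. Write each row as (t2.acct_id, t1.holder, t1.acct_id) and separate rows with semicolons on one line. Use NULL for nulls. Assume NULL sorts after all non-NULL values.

LEFT JOIN keeps every row from `accounts`; unmatched rows get NULL for `txns`'s columns.
Matching on t1.acct_id < t2.acct_id. A NULL in a compared column never satisfies the condition.
- acct_id=1: 3 matching t2 row(s), so 3 row(s) emitted.
- acct_id=1: 3 matching t2 row(s), so 3 row(s) emitted.
- acct_id=7: no t2 row matches, row kept with t2 columns NULL.
- acct_id=NULL: no t2 row matches, row kept with t2 columns NULL.
- acct_id=1: 3 matching t2 row(s), so 3 row(s) emitted.
- acct_id=1: 3 matching t2 row(s), so 3 row(s) emitted.
- acct_id=1: 3 matching t2 row(s), so 3 row(s) emitted.

(7, Dave, 1); (7, Dave, 1); (7, Dave, 1); (7, Eve, 1); (7, Eve, 1); (7, Eve, 1); (7, Heidi, 1); (7, Heidi, 1); (7, Heidi, 1); (7, NULL, 1); (7, NULL, 1); (7, NULL, 1); (7, NULL, 1); (7, NULL, 1); (7, NULL, 1); (NULL, Judy, NULL); (NULL, Sara, 7)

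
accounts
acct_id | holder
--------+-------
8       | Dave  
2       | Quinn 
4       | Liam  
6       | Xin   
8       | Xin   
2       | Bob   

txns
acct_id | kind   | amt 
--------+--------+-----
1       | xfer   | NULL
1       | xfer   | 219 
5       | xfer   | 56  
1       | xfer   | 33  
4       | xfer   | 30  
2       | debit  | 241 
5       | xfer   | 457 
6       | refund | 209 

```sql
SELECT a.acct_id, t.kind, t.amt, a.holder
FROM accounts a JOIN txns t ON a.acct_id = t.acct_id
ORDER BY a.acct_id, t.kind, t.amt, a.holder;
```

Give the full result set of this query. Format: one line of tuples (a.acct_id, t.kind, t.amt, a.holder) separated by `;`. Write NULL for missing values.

(2, debit, 241, Bob); (2, debit, 241, Quinn); (4, xfer, 30, Liam); (6, refund, 209, Xin)

INNER JOIN keeps only pairs where the ON condition holds.
Matching on a.acct_id = t.acct_id.
Matched pairs: 4.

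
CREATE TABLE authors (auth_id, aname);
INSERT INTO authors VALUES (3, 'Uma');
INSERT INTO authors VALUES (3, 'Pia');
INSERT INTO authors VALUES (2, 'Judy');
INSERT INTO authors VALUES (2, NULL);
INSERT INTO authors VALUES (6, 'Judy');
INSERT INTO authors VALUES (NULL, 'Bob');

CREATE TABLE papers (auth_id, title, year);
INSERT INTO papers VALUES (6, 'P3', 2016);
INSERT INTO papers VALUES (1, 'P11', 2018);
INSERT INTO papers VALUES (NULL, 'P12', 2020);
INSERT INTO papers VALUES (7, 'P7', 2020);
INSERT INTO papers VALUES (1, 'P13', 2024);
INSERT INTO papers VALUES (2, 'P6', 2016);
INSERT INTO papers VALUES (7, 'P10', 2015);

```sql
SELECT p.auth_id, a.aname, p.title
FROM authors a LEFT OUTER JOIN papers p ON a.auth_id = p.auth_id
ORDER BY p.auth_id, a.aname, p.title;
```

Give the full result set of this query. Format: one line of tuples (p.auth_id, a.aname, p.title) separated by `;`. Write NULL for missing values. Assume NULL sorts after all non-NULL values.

LEFT JOIN keeps every row from `authors`; unmatched rows get NULL for `papers`'s columns.
Matching on a.auth_id = p.auth_id. A NULL in a compared column never satisfies the condition.
Matched pairs: 3; unmatched a rows kept: 3.

(2, Judy, P6); (2, NULL, P6); (6, Judy, P3); (NULL, Bob, NULL); (NULL, Pia, NULL); (NULL, Uma, NULL)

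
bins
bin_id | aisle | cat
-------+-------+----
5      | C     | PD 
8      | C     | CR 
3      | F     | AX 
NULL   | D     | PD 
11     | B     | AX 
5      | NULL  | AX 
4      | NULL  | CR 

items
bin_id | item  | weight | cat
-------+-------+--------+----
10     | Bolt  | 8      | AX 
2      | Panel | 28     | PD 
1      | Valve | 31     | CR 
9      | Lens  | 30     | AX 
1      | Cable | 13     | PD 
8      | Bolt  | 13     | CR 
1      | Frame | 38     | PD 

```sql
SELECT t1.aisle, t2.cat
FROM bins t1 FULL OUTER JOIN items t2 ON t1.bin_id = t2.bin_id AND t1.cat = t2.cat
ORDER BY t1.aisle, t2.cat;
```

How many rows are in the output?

13

FULL OUTER JOIN keeps every row from both sides; unmatched rows get NULL for the other side's columns.
Matching on t1.bin_id = t2.bin_id AND t1.cat = t2.cat. A NULL in a compared column never satisfies the condition.
- t1 (bin_id=5, cat=PD) has no partner → padded with NULL.
- t1 (bin_id=8, cat=CR) pairs with 1 row(s) of t2.
- t1 (bin_id=3, cat=AX) has no partner → padded with NULL.
- t1 (bin_id=NULL, cat=PD) has no partner → padded with NULL.
- t1 (bin_id=11, cat=AX) has no partner → padded with NULL.
- t1 (bin_id=5, cat=AX) has no partner → padded with NULL.
- t1 (bin_id=4, cat=CR) has no partner → padded with NULL.
- 6 row(s) from t2 found no t1 partner → padded with NULL.
Total: 1 matched + 12 padded = 13 rows.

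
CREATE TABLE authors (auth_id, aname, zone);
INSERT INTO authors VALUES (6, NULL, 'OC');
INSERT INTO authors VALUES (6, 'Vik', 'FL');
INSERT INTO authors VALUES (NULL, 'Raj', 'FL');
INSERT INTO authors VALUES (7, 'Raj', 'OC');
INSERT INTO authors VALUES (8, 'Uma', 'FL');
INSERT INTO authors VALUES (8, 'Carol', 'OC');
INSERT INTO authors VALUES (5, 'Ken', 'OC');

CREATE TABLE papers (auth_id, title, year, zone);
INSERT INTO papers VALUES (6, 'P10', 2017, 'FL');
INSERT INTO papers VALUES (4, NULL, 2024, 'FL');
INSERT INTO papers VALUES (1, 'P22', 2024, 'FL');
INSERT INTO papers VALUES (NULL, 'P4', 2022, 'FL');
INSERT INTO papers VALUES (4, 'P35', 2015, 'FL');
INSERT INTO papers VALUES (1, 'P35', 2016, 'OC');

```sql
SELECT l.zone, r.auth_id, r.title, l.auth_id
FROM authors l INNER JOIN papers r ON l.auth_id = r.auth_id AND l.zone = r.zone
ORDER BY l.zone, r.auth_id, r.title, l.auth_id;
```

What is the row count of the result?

1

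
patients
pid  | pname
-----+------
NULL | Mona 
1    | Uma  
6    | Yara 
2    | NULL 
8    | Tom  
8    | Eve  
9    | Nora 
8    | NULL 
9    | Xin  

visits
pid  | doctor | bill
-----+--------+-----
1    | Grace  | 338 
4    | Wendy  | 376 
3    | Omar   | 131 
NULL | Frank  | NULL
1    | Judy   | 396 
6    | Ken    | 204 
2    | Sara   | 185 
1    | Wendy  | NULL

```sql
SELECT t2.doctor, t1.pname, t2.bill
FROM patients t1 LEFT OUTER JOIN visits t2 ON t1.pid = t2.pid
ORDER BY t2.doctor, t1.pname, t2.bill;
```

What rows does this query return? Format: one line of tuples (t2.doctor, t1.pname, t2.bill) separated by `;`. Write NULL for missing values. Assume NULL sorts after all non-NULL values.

(Grace, Uma, 338); (Judy, Uma, 396); (Ken, Yara, 204); (Sara, NULL, 185); (Wendy, Uma, NULL); (NULL, Eve, NULL); (NULL, Mona, NULL); (NULL, Nora, NULL); (NULL, Tom, NULL); (NULL, Xin, NULL); (NULL, NULL, NULL)

LEFT JOIN keeps every row from `patients`; unmatched rows get NULL for `visits`'s columns.
Matching on t1.pid = t2.pid. A NULL in a compared column never satisfies the condition.
- t1 (pid=NULL) has no partner → padded with NULL.
- t1 (pid=1) pairs with 3 row(s) of t2.
- t1 (pid=6) pairs with 1 row(s) of t2.
- t1 (pid=2) pairs with 1 row(s) of t2.
- t1 (pid=8) has no partner → padded with NULL.
- t1 (pid=8) has no partner → padded with NULL.
- t1 (pid=9) has no partner → padded with NULL.
- t1 (pid=8) has no partner → padded with NULL.
- t1 (pid=9) has no partner → padded with NULL.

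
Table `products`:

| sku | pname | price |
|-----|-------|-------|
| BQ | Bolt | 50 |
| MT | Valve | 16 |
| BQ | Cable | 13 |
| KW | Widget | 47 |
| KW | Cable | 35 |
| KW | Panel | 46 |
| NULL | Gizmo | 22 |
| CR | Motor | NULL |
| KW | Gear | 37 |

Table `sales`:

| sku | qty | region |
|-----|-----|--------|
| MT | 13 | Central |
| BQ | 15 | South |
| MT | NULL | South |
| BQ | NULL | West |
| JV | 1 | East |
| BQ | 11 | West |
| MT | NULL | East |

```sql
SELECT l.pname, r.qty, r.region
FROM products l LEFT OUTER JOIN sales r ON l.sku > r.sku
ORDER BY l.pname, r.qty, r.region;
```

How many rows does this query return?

26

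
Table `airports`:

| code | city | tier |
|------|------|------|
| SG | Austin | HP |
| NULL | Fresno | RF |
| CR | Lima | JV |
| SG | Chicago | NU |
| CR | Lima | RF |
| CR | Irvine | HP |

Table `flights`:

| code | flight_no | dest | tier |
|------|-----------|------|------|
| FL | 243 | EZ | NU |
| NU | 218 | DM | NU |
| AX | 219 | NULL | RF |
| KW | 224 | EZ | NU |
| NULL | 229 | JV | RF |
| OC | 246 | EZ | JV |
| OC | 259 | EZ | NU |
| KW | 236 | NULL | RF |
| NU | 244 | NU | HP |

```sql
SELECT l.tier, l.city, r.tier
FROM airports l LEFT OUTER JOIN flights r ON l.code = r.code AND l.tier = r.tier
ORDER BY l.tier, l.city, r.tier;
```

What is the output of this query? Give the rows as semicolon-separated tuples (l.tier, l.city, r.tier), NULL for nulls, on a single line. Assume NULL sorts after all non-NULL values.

(HP, Austin, NULL); (HP, Irvine, NULL); (JV, Lima, NULL); (NU, Chicago, NULL); (RF, Fresno, NULL); (RF, Lima, NULL)

LEFT JOIN keeps every row from `airports`; unmatched rows get NULL for `flights`'s columns.
Matching on l.code = r.code AND l.tier = r.tier. A NULL in a compared column never satisfies the condition.
- l[0] code=SG, tier=HP → no match; kept with NULLs on the r side.
- l[1] code=NULL, tier=RF → no match; kept with NULLs on the r side.
- l[2] code=CR, tier=JV → no match; kept with NULLs on the r side.
- l[3] code=SG, tier=NU → no match; kept with NULLs on the r side.
- l[4] code=CR, tier=RF → no match; kept with NULLs on the r side.
- l[5] code=CR, tier=HP → no match; kept with NULLs on the r side.
After projecting and ordering:
l.tier | l.city | r.tier
HP | Austin | NULL
HP | Irvine | NULL
JV | Lima | NULL
NU | Chicago | NULL
RF | Fresno | NULL
RF | Lima | NULL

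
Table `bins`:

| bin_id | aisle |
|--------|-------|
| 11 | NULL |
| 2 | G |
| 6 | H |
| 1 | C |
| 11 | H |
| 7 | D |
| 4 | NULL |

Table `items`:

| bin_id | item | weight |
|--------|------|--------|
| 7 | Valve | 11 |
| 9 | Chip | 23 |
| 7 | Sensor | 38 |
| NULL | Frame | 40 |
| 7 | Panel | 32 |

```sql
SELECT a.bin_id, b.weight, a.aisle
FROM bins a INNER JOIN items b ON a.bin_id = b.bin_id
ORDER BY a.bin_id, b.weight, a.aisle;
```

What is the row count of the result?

3

INNER JOIN keeps only pairs where the ON condition holds.
Matching on a.bin_id = b.bin_id. A NULL in a compared column never satisfies the condition.
- a row (bin_id=11): no match → dropped.
- a row (bin_id=2): no match → dropped.
- a row (bin_id=6): no match → dropped.
- a row (bin_id=1): no match → dropped.
- a row (bin_id=11): no match → dropped.
- a row (bin_id=7): matches 3 b row(s) → 3 output row(s).
- a row (bin_id=4): no match → dropped.
Total: 3 rows.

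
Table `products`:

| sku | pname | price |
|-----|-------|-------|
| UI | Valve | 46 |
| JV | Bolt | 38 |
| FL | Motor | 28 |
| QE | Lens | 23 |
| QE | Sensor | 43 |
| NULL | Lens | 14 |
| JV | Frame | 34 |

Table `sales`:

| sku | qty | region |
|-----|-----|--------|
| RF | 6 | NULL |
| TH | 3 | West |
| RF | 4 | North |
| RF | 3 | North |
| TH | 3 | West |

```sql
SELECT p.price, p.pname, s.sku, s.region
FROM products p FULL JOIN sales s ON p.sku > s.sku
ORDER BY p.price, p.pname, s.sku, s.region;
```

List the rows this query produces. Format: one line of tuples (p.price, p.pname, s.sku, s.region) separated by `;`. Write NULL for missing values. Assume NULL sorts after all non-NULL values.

FULL OUTER JOIN keeps every row from both sides; unmatched rows get NULL for the other side's columns.
Matching on p.sku > s.sku. A NULL in a compared column never satisfies the condition.
- p row (sku=UI): matches 5 s row(s) → 5 output row(s).
- p row (sku=JV): no match → kept, s columns NULL.
- p row (sku=FL): no match → kept, s columns NULL.
- p row (sku=QE): no match → kept, s columns NULL.
- p row (sku=QE): no match → kept, s columns NULL.
- p row (sku=NULL): no match → kept, s columns NULL.
- p row (sku=JV): no match → kept, s columns NULL.

(14, Lens, NULL, NULL); (23, Lens, NULL, NULL); (28, Motor, NULL, NULL); (34, Frame, NULL, NULL); (38, Bolt, NULL, NULL); (43, Sensor, NULL, NULL); (46, Valve, RF, North); (46, Valve, RF, North); (46, Valve, RF, NULL); (46, Valve, TH, West); (46, Valve, TH, West)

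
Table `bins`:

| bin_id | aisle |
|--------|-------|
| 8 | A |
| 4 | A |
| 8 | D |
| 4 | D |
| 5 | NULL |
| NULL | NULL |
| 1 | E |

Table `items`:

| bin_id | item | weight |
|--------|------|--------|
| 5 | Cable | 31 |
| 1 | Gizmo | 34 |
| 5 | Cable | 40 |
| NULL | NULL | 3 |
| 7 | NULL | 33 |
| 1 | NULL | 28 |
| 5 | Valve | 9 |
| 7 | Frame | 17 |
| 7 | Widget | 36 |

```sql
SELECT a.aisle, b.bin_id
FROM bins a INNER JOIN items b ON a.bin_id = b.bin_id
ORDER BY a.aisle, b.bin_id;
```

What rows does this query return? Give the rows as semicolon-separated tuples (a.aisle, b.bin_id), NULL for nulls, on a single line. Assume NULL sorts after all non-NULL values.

(E, 1); (E, 1); (NULL, 5); (NULL, 5); (NULL, 5)

INNER JOIN keeps only pairs where the ON condition holds.
Matching on a.bin_id = b.bin_id. A NULL in a compared column never satisfies the condition.
Matched pairs: 5.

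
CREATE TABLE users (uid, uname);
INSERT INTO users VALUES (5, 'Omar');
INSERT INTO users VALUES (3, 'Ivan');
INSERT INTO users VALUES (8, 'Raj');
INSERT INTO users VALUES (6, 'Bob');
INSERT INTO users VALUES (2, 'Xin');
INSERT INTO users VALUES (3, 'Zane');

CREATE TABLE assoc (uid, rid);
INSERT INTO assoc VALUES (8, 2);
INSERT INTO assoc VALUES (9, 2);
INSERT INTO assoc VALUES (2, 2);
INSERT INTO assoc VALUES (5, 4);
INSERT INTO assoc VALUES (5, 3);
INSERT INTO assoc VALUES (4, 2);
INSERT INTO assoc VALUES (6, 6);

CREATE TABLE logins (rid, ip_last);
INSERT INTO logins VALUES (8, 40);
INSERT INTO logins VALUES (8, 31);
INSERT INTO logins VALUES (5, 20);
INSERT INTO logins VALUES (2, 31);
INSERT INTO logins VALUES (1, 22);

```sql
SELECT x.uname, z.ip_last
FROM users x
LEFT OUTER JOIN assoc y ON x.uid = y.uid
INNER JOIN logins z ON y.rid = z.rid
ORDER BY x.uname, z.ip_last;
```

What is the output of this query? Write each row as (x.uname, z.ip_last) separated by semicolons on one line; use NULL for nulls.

Step 1 — x LEFT JOIN y on uid → 7 row(s).
Then INNER JOIN `logins z` on rid: keep only rows whose y.rid appears in z.

(Raj, 31); (Xin, 31)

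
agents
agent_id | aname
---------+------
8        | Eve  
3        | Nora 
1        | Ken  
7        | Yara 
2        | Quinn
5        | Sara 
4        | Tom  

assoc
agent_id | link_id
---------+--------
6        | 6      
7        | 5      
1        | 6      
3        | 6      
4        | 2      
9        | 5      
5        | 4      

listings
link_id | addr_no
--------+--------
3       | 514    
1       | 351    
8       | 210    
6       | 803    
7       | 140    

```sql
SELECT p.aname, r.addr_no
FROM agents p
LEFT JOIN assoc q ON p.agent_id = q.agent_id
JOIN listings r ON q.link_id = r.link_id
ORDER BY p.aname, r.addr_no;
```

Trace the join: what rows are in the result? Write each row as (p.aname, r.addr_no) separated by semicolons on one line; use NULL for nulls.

Joins associate left-to-right: agents LEFT JOIN assoc on agent_id gives 7 intermediate row(s).
Then INNER JOIN `listings r` on link_id: keep only rows whose q.link_id appears in r.

(Ken, 803); (Nora, 803)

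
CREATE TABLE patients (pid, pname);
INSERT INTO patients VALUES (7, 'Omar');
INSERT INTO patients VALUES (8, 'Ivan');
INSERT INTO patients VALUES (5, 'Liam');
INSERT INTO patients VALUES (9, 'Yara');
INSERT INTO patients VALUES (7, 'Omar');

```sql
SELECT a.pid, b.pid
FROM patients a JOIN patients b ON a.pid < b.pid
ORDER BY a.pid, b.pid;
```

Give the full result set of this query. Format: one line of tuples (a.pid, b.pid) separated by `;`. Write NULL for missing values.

INNER JOIN keeps only pairs where the ON condition holds.
Matching on a.pid < b.pid.
Matched pairs: 9.

(5, 7); (5, 7); (5, 8); (5, 9); (7, 8); (7, 8); (7, 9); (7, 9); (8, 9)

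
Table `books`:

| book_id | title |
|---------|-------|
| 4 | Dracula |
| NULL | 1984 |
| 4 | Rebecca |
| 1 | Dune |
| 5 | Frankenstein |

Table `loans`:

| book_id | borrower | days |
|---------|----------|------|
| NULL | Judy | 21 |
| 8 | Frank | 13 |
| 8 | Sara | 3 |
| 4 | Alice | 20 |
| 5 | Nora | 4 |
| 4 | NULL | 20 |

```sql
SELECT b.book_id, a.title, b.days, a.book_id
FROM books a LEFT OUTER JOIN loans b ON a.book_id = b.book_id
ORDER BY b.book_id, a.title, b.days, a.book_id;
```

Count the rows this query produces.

LEFT JOIN keeps every row from `books`; unmatched rows get NULL for `loans`'s columns.
Matching on a.book_id = b.book_id. A NULL in a compared column never satisfies the condition.
- a row (book_id=4): matches 2 b row(s) → 2 output row(s).
- a row (book_id=NULL): no match → kept, b columns NULL.
- a row (book_id=4): matches 2 b row(s) → 2 output row(s).
- a row (book_id=1): no match → kept, b columns NULL.
- a row (book_id=5): matches 1 b row(s) → 1 output row(s).
Total: 5 matched + 2 padded = 7 rows.

7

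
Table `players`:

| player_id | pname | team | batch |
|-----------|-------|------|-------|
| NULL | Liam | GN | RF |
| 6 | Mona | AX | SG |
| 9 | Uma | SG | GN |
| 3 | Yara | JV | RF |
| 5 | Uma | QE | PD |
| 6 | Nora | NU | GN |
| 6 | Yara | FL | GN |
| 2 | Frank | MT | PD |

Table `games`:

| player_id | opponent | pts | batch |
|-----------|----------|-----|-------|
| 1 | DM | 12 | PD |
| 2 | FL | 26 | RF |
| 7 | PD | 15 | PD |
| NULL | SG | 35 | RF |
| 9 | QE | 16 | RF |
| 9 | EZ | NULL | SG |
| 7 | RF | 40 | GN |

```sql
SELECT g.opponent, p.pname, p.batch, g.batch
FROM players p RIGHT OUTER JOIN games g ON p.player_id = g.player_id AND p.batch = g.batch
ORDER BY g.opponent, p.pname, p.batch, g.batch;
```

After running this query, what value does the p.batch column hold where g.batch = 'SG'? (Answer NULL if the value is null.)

NULL

RIGHT JOIN keeps every row from `games`; unmatched rows get NULL for `players`'s columns.
Matching on p.player_id = g.player_id AND p.batch = g.batch. A NULL in a compared column never satisfies the condition.
- p (player_id=NULL, batch=RF) has no partner in g.
- p (player_id=6, batch=SG) has no partner in g.
- p (player_id=9, batch=GN) has no partner in g.
- p (player_id=3, batch=RF) has no partner in g.
- p (player_id=5, batch=PD) has no partner in g.
- p (player_id=6, batch=GN) has no partner in g.
- p (player_id=6, batch=GN) has no partner in g.
- p (player_id=2, batch=PD) has no partner in g.
- 7 g row(s) had no p match → kept, p columns NULL.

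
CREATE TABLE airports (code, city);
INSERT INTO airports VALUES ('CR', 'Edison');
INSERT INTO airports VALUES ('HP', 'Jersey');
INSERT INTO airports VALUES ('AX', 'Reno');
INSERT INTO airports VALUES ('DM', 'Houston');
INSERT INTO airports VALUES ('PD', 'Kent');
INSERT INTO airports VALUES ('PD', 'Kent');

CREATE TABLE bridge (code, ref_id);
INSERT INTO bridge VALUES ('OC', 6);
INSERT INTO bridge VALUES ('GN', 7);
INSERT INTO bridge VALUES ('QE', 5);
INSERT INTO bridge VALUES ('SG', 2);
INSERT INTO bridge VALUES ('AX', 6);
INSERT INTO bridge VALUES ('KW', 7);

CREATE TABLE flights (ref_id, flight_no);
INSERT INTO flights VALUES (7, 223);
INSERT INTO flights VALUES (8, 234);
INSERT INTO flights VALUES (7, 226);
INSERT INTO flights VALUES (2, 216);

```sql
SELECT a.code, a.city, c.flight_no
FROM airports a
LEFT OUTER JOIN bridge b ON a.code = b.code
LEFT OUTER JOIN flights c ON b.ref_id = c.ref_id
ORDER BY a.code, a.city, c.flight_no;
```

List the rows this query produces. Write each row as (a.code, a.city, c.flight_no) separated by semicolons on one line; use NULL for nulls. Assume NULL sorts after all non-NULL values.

Step 1 — a LEFT JOIN b on code → 6 row(s).
Then LEFT JOIN `flights c` on ref_id: each of those 6 rows is kept; rows whose b.ref_id has no match in c get NULL for c's columns.

(AX, Reno, NULL); (CR, Edison, NULL); (DM, Houston, NULL); (HP, Jersey, NULL); (PD, Kent, NULL); (PD, Kent, NULL)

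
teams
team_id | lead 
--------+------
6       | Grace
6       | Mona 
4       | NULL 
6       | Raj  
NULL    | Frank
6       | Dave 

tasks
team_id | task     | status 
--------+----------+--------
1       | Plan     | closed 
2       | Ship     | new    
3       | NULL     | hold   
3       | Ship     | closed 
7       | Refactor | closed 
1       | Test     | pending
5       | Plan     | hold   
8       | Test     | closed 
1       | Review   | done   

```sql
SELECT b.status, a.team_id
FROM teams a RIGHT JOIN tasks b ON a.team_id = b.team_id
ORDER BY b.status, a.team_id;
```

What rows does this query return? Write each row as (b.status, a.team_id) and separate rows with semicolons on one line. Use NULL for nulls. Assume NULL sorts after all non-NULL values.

(closed, NULL); (closed, NULL); (closed, NULL); (closed, NULL); (done, NULL); (hold, NULL); (hold, NULL); (new, NULL); (pending, NULL)

RIGHT JOIN keeps every row from `tasks`; unmatched rows get NULL for `teams`'s columns.
Matching on a.team_id = b.team_id. A NULL in a compared column never satisfies the condition.
- team_id=6: no matching b row.
- team_id=6: no matching b row.
- team_id=4: no matching b row.
- team_id=6: no matching b row.
- team_id=NULL: no matching b row.
- team_id=6: no matching b row.
- plus 9 unmatched b row(s), each kept with NULL a columns.
After projecting and ordering:
b.status | a.team_id
closed | NULL
closed | NULL
closed | NULL
closed | NULL
done | NULL
hold | NULL
hold | NULL
new | NULL
pending | NULL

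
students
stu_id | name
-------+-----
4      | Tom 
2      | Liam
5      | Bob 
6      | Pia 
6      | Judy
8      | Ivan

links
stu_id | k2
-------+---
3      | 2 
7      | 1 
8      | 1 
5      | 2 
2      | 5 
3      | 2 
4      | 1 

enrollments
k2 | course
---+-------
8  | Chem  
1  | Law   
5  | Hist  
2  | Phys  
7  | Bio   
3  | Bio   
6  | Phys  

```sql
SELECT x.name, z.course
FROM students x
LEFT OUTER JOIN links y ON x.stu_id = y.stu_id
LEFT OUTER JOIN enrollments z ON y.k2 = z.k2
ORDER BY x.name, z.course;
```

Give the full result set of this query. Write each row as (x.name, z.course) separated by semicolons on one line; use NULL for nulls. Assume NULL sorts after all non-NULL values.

(Bob, Phys); (Ivan, Law); (Judy, NULL); (Liam, Hist); (Pia, NULL); (Tom, Law)

Step 1 — x LEFT JOIN y on stu_id → 6 row(s).
Then LEFT JOIN `enrollments z` on k2: each of those 6 rows is kept; rows whose y.k2 has no match in z get NULL for z's columns.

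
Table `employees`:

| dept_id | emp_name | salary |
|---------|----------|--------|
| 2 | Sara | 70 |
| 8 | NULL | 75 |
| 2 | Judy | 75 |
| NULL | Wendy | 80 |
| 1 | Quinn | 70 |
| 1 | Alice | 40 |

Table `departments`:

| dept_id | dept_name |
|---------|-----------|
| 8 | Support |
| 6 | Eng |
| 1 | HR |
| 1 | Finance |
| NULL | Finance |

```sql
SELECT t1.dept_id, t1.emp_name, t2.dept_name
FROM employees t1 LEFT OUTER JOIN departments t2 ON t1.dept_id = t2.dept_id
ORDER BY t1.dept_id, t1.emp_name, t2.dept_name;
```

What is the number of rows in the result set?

8

LEFT JOIN keeps every row from `employees`; unmatched rows get NULL for `departments`'s columns.
Matching on t1.dept_id = t2.dept_id. A NULL in a compared column never satisfies the condition.
- t1 row (dept_id=2): no match → kept, t2 columns NULL.
- t1 row (dept_id=8): matches 1 t2 row(s) → 1 output row(s).
- t1 row (dept_id=2): no match → kept, t2 columns NULL.
- t1 row (dept_id=NULL): no match → kept, t2 columns NULL.
- t1 row (dept_id=1): matches 2 t2 row(s) → 2 output row(s).
- t1 row (dept_id=1): matches 2 t2 row(s) → 2 output row(s).
Total: 5 matched + 3 padded = 8 rows.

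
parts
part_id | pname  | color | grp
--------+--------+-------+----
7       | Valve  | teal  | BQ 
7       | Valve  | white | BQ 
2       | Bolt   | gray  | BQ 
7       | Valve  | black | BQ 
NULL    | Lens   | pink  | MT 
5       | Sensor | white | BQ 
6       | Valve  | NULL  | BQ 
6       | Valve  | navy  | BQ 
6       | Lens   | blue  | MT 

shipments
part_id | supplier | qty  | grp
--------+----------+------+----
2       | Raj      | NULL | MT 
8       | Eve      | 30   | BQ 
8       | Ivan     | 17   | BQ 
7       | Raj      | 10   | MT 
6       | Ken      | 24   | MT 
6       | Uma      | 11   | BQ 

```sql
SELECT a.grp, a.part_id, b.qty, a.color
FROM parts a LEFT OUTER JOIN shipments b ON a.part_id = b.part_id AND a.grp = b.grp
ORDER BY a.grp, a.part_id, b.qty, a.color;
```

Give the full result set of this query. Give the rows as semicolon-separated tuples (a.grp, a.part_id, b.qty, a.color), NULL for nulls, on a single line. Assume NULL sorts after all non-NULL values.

(BQ, 2, NULL, gray); (BQ, 5, NULL, white); (BQ, 6, 11, navy); (BQ, 6, 11, NULL); (BQ, 7, NULL, black); (BQ, 7, NULL, teal); (BQ, 7, NULL, white); (MT, 6, 24, blue); (MT, NULL, NULL, pink)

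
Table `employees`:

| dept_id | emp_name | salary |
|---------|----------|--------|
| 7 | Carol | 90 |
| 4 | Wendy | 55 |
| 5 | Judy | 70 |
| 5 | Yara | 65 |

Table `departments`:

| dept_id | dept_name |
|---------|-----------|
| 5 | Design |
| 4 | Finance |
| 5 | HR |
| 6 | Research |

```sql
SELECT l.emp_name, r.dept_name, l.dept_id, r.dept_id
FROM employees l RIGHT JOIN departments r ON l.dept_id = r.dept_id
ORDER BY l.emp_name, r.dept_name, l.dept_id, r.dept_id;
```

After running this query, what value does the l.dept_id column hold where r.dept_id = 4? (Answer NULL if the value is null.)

4

RIGHT JOIN keeps every row from `departments`; unmatched rows get NULL for `employees`'s columns.
Matching on l.dept_id = r.dept_id.
- l (dept_id=7) has no partner in r.
- l (dept_id=4) pairs with 1 row(s) of r.
- l (dept_id=5) pairs with 2 row(s) of r.
- l (dept_id=5) pairs with 2 row(s) of r.
- 1 r row(s) had no l match → kept, l columns NULL.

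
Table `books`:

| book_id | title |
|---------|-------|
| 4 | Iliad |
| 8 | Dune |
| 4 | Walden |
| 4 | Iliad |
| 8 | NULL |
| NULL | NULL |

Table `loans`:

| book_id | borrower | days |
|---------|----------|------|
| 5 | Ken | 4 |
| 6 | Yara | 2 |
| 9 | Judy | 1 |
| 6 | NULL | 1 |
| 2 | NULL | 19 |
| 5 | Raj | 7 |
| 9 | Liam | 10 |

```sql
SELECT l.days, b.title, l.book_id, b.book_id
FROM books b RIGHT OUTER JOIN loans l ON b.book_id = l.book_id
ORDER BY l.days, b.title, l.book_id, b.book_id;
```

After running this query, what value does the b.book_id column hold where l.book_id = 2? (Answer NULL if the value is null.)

NULL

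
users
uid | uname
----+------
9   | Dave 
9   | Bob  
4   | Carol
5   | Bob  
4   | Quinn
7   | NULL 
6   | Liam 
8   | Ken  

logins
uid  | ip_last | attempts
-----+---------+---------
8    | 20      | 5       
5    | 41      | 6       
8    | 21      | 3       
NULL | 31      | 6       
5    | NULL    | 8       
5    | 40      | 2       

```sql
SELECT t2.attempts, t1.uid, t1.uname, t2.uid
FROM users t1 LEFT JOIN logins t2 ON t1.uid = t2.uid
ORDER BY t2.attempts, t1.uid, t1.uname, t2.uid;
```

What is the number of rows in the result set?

11

LEFT JOIN keeps every row from `users`; unmatched rows get NULL for `logins`'s columns.
Matching on t1.uid = t2.uid. A NULL in a compared column never satisfies the condition.
- uid=9: no t2 row matches, row kept with t2 columns NULL.
- uid=9: no t2 row matches, row kept with t2 columns NULL.
- uid=4: no t2 row matches, row kept with t2 columns NULL.
- uid=5: 3 matching t2 row(s), so 3 row(s) emitted.
- uid=4: no t2 row matches, row kept with t2 columns NULL.
- uid=7: no t2 row matches, row kept with t2 columns NULL.
- uid=6: no t2 row matches, row kept with t2 columns NULL.
- uid=8: 2 matching t2 row(s), so 2 row(s) emitted.
Total: 5 matched + 6 padded = 11 rows.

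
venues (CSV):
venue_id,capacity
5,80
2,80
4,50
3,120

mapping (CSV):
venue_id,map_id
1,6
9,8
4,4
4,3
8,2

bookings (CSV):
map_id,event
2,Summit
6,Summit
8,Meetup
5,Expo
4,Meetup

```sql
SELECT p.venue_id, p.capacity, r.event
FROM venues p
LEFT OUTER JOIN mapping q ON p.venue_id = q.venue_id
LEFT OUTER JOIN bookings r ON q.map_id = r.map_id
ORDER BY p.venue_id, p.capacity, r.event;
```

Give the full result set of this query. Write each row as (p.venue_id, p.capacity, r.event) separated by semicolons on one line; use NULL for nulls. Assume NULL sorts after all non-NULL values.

Step 1 — p LEFT JOIN q on venue_id → 5 row(s).
Then LEFT JOIN `bookings r` on map_id: each of those 5 rows is kept; rows whose q.map_id has no match in r get NULL for r's columns.

(2, 80, NULL); (3, 120, NULL); (4, 50, Meetup); (4, 50, NULL); (5, 80, NULL)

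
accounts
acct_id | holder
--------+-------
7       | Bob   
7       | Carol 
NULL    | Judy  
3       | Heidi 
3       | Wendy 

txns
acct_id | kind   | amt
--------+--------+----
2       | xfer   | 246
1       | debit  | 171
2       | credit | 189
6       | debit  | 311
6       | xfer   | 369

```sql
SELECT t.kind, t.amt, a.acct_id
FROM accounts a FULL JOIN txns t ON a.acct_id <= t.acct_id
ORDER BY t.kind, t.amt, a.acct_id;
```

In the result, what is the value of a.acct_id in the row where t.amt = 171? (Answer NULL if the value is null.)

FULL OUTER JOIN keeps every row from both sides; unmatched rows get NULL for the other side's columns.
Matching on a.acct_id <= t.acct_id. A NULL in a compared column never satisfies the condition.
- a[0] acct_id=7 → no match; kept with NULLs on the t side.
- a[1] acct_id=7 → no match; kept with NULLs on the t side.
- a[2] acct_id=NULL → no match; kept with NULLs on the t side.
- a[3] acct_id=3 → 2 match(es) in t → 2 row(s).
- a[4] acct_id=3 → 2 match(es) in t → 2 row(s).
- plus 3 unmatched t row(s), each kept with NULL a columns.

NULL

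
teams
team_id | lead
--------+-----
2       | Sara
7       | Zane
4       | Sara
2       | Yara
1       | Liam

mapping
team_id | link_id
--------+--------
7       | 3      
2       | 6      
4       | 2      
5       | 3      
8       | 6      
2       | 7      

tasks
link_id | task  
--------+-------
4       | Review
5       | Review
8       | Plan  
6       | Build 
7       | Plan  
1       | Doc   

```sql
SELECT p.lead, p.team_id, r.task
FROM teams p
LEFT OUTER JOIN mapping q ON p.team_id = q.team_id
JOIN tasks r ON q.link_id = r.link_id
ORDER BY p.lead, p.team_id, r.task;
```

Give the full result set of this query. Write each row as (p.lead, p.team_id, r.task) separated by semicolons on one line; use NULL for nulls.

Evaluate left to right. First `teams p LEFT JOIN mapping q` on team_id: 7 row(s).
Then INNER JOIN `tasks r` on link_id: keep only rows whose q.link_id appears in r.

(Sara, 2, Build); (Sara, 2, Plan); (Yara, 2, Build); (Yara, 2, Plan)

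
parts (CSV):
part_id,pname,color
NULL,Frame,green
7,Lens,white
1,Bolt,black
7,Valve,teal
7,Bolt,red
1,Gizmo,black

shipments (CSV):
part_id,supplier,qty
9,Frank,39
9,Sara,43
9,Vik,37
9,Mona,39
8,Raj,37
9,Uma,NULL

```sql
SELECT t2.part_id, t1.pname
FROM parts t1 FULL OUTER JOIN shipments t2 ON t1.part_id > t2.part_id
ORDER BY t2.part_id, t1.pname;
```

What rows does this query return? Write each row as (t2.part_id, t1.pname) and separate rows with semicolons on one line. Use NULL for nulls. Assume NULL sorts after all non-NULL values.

FULL OUTER JOIN keeps every row from both sides; unmatched rows get NULL for the other side's columns.
Matching on t1.part_id > t2.part_id. A NULL in a compared column never satisfies the condition.
- t1 row (part_id=NULL): no match → kept, t2 columns NULL.
- t1 row (part_id=7): no match → kept, t2 columns NULL.
- t1 row (part_id=1): no match → kept, t2 columns NULL.
- t1 row (part_id=7): no match → kept, t2 columns NULL.
- t1 row (part_id=7): no match → kept, t2 columns NULL.
- t1 row (part_id=1): no match → kept, t2 columns NULL.
- 6 t2 row(s) had no t1 match → kept, t1 columns NULL.

(8, NULL); (9, NULL); (9, NULL); (9, NULL); (9, NULL); (9, NULL); (NULL, Bolt); (NULL, Bolt); (NULL, Frame); (NULL, Gizmo); (NULL, Lens); (NULL, Valve)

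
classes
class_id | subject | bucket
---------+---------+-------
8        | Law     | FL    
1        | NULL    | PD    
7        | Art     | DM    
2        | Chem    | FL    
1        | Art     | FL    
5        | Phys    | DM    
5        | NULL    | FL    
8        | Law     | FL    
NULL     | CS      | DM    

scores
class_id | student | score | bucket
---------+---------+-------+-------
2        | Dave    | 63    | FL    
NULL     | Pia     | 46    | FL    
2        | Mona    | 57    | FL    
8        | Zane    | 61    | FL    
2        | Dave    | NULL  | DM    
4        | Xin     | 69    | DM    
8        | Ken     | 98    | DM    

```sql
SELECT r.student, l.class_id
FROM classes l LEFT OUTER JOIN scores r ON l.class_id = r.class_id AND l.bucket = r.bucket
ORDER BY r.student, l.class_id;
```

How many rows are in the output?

10

LEFT JOIN keeps every row from `classes`; unmatched rows get NULL for `scores`'s columns.
Matching on l.class_id = r.class_id AND l.bucket = r.bucket. A NULL in a compared column never satisfies the condition.
- l[0] class_id=8, bucket=FL → 1 match(es) in r → 1 row(s).
- l[1] class_id=1, bucket=PD → no match; kept with NULLs on the r side.
- l[2] class_id=7, bucket=DM → no match; kept with NULLs on the r side.
- l[3] class_id=2, bucket=FL → 2 match(es) in r → 2 row(s).
- l[4] class_id=1, bucket=FL → no match; kept with NULLs on the r side.
- l[5] class_id=5, bucket=DM → no match; kept with NULLs on the r side.
- l[6] class_id=5, bucket=FL → no match; kept with NULLs on the r side.
- l[7] class_id=8, bucket=FL → 1 match(es) in r → 1 row(s).
- l[8] class_id=NULL, bucket=DM → no match; kept with NULLs on the r side.
Total: 4 matched + 6 padded = 10 rows.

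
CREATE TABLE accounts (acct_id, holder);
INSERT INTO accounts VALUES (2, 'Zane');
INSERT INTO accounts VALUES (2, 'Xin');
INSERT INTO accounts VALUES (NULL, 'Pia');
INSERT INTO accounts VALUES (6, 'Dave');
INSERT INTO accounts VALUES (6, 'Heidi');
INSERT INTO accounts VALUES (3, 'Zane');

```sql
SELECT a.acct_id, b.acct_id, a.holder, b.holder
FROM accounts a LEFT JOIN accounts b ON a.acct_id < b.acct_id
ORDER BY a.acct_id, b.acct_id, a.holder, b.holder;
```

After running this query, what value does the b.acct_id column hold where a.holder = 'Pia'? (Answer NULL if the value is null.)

LEFT JOIN keeps every row from `accounts a`; unmatched rows get NULL for `accounts b`'s columns.
Matching on a.acct_id < b.acct_id. A NULL in a compared column never satisfies the condition.
- a (acct_id=2) pairs with 3 row(s) of b.
- a (acct_id=2) pairs with 3 row(s) of b.
- a (acct_id=NULL) has no partner → padded with NULL.
- a (acct_id=6) has no partner → padded with NULL.
- a (acct_id=6) has no partner → padded with NULL.
- a (acct_id=3) pairs with 2 row(s) of b.

NULL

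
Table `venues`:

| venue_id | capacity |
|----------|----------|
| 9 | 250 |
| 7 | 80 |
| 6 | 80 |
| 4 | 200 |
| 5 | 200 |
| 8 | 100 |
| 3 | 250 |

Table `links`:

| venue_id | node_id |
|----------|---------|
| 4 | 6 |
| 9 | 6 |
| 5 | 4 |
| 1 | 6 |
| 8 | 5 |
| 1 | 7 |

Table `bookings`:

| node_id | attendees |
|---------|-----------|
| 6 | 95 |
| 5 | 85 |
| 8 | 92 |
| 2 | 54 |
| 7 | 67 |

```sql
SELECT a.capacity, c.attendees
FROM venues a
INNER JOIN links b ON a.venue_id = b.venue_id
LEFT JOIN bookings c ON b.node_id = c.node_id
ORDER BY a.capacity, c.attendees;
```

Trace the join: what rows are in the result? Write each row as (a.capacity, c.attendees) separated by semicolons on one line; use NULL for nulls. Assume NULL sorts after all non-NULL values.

(100, 85); (200, 95); (200, NULL); (250, 95)

Joins associate left-to-right: venues INNER JOIN links on venue_id gives 4 intermediate row(s).
Then LEFT JOIN `bookings c` on node_id: each of those 4 rows is kept; rows whose b.node_id has no match in c get NULL for c's columns.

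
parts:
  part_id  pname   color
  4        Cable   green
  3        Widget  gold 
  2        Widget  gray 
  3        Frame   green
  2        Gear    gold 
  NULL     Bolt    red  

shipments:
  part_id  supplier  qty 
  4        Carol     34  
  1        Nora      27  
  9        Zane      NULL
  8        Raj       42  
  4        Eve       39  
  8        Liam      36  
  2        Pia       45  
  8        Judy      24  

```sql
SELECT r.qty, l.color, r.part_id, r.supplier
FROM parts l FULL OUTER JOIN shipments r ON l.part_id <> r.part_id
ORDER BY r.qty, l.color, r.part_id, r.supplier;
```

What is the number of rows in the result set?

FULL OUTER JOIN keeps every row from both sides; unmatched rows get NULL for the other side's columns.
Matching on l.part_id <> r.part_id. A NULL in a compared column never satisfies the condition.
- l row (part_id=4): matches 6 r row(s) → 6 output row(s).
- l row (part_id=3): matches 8 r row(s) → 8 output row(s).
- l row (part_id=2): matches 7 r row(s) → 7 output row(s).
- l row (part_id=3): matches 8 r row(s) → 8 output row(s).
- l row (part_id=2): matches 7 r row(s) → 7 output row(s).
- l row (part_id=NULL): no match → kept, r columns NULL.
Total: 36 matched + 1 padded = 37 rows.

37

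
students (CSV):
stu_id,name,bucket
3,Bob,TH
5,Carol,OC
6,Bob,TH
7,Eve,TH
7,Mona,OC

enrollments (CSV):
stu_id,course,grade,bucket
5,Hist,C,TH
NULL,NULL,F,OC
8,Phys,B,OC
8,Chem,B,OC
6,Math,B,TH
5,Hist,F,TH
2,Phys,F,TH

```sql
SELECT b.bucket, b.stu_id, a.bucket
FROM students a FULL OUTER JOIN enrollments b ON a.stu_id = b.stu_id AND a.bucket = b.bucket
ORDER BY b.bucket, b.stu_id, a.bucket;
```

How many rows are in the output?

FULL OUTER JOIN keeps every row from both sides; unmatched rows get NULL for the other side's columns.
Matching on a.stu_id = b.stu_id AND a.bucket = b.bucket. A NULL in a compared column never satisfies the condition.
Matched pairs: 1; unmatched a rows kept: 4; unmatched b rows kept: 6.
Total: 1 matched + 10 padded = 11 rows.

11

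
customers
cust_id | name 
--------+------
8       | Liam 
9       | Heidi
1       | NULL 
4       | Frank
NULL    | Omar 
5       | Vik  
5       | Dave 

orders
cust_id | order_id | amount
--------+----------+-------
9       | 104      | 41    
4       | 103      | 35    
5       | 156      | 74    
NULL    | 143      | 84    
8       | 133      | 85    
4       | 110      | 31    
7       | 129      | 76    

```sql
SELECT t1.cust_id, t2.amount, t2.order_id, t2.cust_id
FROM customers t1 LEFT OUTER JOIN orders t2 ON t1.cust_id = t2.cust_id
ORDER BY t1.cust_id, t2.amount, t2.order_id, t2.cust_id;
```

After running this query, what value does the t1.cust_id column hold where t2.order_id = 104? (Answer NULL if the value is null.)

9

LEFT JOIN keeps every row from `customers`; unmatched rows get NULL for `orders`'s columns.
Matching on t1.cust_id = t2.cust_id. A NULL in a compared column never satisfies the condition.
Matched pairs: 6; unmatched t1 rows kept: 2.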